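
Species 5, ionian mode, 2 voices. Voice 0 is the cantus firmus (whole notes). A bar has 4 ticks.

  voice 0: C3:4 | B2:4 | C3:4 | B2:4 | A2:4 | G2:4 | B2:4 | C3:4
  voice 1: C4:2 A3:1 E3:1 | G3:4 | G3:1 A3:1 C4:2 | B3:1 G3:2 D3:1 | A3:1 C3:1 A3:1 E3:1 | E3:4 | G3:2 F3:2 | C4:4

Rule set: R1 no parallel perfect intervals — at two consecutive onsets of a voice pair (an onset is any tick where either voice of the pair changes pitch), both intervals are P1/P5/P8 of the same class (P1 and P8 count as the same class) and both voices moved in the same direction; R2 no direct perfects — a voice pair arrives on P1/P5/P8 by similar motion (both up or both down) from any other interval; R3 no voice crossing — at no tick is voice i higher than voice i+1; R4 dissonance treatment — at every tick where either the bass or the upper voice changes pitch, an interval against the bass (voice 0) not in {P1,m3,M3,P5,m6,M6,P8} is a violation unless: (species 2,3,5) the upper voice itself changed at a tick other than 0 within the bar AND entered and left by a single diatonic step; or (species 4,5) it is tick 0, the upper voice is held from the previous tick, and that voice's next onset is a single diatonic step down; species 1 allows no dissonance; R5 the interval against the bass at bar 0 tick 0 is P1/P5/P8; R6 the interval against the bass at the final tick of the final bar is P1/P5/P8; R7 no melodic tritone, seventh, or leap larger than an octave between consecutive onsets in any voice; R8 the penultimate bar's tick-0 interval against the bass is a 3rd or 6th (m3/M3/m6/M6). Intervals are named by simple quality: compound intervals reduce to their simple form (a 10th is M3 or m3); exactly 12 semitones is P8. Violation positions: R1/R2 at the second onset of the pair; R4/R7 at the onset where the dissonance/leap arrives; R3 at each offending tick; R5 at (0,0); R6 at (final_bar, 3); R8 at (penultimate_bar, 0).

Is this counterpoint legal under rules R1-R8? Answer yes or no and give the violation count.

No (3 violations)

bar 0: v0=C3 v1=C4 (P8)
bar 1: v0=B2 v1=G3 (m6)
bar 2: v0=C3 v1=G3 (P5)
bar 3: v0=B2 v1=B3 (P8)
bar 4: v0=A2 v1=A3 (P8)
bar 5: v0=G2 v1=E3 (M6)
bar 6: v0=B2 v1=G3 (m6)
bar 7: v0=C3 v1=C4 (P8)
  R1 @ bar3.0: C3/C4 P8 -> B2/B3 P8 similar
  R4 @ bar6.2: B2/F3 TT untreated
  R2 @ bar7.0: B2/F3 TT -> C3/C4 P8 similar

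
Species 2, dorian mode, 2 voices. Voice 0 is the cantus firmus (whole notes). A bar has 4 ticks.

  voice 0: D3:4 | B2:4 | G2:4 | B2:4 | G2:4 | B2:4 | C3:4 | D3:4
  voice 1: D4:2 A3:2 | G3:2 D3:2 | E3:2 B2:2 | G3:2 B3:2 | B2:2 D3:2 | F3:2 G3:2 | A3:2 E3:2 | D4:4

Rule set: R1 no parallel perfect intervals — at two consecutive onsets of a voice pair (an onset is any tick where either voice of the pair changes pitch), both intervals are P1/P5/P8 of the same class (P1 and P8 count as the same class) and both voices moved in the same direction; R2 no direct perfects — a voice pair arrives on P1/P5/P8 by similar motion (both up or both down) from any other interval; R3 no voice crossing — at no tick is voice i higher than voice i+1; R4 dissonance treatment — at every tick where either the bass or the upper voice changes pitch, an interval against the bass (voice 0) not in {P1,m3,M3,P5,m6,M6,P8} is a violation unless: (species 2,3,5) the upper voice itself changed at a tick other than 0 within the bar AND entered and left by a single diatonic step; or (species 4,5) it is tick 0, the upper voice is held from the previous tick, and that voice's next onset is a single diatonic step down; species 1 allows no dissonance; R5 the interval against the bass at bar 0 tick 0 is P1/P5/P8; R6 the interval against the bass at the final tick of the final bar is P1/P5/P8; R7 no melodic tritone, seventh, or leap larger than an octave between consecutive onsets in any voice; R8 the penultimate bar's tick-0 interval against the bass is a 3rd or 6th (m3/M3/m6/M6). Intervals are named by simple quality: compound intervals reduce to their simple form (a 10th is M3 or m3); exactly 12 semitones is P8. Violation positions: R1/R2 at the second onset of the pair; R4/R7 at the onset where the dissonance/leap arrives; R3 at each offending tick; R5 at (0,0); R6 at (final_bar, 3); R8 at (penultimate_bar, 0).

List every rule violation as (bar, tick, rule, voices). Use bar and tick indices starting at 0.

(5, 0, R4, (0, 1))
(7, 0, R2, (0, 1))
(7, 0, R7, (1,))

bar 0: v0=D3 v1=D4 downbeat P8
bar 1: v0=B2 v1=G3 downbeat m6
bar 2: v0=G2 v1=E3 downbeat M6
bar 3: v0=B2 v1=G3 downbeat m6
bar 4: v0=G2 v1=B2 downbeat M3
bar 5: v0=B2 v1=F3 downbeat TT
bar 6: v0=C3 v1=A3 downbeat M6
bar 7: v0=D3 v1=D4 downbeat P8
  -> R4 @ bar 5 tick 0 v(0, 1): B2/F3 TT untreated
  -> R2 @ bar 7 tick 0 v(0, 1): C3/E3 M3 -> D3/D4 P8 similar
  -> R7 @ bar 7 tick 0 v(1,): E3->D4 leap 10st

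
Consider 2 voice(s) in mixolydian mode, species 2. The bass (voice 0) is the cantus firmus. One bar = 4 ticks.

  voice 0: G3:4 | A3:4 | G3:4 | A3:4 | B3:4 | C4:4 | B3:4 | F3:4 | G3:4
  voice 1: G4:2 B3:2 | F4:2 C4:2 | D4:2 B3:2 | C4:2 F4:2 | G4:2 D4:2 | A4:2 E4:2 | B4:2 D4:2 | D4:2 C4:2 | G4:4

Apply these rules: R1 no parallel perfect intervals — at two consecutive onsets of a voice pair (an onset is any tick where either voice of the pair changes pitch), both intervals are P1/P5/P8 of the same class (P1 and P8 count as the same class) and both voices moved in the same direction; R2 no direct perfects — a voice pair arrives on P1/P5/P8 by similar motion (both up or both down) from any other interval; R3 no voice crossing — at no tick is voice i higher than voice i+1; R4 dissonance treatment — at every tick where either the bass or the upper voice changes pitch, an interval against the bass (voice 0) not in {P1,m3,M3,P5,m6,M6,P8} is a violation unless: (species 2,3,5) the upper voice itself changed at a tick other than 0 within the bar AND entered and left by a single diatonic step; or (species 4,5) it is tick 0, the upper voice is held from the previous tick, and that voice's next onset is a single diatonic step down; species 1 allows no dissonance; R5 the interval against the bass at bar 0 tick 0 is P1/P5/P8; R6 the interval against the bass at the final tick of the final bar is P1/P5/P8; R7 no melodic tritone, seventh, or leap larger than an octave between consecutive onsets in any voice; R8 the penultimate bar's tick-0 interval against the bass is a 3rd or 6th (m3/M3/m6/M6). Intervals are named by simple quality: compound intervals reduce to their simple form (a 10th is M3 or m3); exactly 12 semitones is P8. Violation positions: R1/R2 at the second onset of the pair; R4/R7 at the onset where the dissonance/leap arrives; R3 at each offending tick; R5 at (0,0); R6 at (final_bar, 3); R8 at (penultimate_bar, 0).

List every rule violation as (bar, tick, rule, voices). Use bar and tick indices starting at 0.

bar 0: v0=G3 v1=G4 downbeat P8
bar 1: v0=A3 v1=F4 downbeat m6
bar 2: v0=G3 v1=D4 downbeat P5
bar 3: v0=A3 v1=C4 downbeat m3
bar 4: v0=B3 v1=G4 downbeat m6
bar 5: v0=C4 v1=A4 downbeat M6
bar 6: v0=B3 v1=B4 downbeat P8
bar 7: v0=F3 v1=D4 downbeat M6
bar 8: v0=G3 v1=G4 downbeat P8
  -> R7 @ bar 1 tick 0 v(1,): B3->F4 leap 6st
  -> R7 @ bar 7 tick 0 v(0,): B3->F3 leap 6st
  -> R2 @ bar 8 tick 0 v(0, 1): F3/C4 P5 -> G3/G4 P8 similar

(1, 0, R7, (1,))
(7, 0, R7, (0,))
(8, 0, R2, (0, 1))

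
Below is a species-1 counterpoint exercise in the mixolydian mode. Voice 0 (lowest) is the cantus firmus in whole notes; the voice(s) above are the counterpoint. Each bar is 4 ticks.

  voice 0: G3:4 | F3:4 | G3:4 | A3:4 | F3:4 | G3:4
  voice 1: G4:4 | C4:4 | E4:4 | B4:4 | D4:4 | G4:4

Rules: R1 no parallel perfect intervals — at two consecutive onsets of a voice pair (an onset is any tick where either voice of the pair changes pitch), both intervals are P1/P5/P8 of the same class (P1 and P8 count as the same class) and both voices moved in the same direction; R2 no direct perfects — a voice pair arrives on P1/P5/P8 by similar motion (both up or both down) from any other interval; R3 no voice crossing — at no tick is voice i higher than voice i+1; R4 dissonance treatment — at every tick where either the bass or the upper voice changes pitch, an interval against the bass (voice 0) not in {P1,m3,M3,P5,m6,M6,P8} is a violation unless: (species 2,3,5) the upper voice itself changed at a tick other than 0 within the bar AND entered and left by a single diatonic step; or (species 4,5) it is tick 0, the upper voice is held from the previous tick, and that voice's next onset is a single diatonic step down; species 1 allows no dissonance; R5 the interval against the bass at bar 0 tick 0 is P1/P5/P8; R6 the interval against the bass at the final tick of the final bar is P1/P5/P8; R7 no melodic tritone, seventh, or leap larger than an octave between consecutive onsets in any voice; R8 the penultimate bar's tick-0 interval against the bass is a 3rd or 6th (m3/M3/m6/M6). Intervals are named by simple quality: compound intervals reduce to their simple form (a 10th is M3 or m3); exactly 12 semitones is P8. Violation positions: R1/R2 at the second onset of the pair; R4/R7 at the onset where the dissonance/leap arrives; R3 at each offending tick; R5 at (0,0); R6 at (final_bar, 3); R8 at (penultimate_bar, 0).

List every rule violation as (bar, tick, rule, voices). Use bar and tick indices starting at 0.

bar 0: v0=G3 v1=G4 downbeat P8
bar 1: v0=F3 v1=C4 downbeat P5
bar 2: v0=G3 v1=E4 downbeat M6
bar 3: v0=A3 v1=B4 downbeat M2
bar 4: v0=F3 v1=D4 downbeat M6
bar 5: v0=G3 v1=G4 downbeat P8
  -> R2 @ bar 1 tick 0 v(0, 1): G3/G4 P8 -> F3/C4 P5 similar
  -> R4 @ bar 3 tick 0 v(0, 1): A3/B4 M2 untreated
  -> R2 @ bar 5 tick 0 v(0, 1): F3/D4 M6 -> G3/G4 P8 similar

(1, 0, R2, (0, 1))
(3, 0, R4, (0, 1))
(5, 0, R2, (0, 1))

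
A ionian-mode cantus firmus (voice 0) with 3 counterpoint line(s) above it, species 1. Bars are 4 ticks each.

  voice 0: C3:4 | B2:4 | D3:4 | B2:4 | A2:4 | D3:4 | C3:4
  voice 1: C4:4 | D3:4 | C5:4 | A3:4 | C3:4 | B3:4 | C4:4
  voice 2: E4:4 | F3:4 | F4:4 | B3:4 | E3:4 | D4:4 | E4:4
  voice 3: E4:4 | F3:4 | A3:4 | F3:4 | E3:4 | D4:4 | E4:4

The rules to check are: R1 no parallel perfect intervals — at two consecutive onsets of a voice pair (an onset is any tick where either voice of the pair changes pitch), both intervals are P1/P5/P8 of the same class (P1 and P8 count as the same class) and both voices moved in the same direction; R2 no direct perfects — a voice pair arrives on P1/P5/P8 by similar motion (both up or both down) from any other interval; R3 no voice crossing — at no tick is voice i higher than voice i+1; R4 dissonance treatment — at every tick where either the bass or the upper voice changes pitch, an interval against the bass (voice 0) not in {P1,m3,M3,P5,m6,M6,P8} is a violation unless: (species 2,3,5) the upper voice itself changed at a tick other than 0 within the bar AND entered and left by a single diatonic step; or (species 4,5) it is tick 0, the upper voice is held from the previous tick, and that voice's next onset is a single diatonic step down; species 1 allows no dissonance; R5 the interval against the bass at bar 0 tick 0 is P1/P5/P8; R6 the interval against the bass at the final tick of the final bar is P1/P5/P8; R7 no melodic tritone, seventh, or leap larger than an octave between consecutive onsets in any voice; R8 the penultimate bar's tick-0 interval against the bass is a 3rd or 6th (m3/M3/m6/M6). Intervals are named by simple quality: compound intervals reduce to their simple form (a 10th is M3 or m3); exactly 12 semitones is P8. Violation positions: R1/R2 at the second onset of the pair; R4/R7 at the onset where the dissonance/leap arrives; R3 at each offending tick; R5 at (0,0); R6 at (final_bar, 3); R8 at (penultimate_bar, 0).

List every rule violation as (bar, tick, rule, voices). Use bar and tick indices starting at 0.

(0, 0, R5, (0, 2))
(0, 0, R5, (0, 3))
(1, 0, R1, (2, 3))
(1, 0, R4, (0, 2))
(1, 0, R4, (0, 3))
(1, 0, R7, (1,))
(1, 0, R7, (2,))
(1, 0, R7, (3,))
(2, 0, R2, (0, 3))
(2, 0, R2, (1, 2))
(2, 0, R3, (1, 2))
(2, 0, R3, (2, 3))
(2, 0, R4, (0, 1))
(2, 0, R7, (1,))
(2, 1, R3, (1, 2))
(2, 1, R3, (2, 3))
(2, 2, R3, (1, 2))
(2, 2, R3, (2, 3))
(2, 3, R3, (1, 2))
(2, 3, R3, (2, 3))
(3, 0, R2, (0, 2))
(3, 0, R3, (2, 3))
(3, 0, R4, (0, 1))
(3, 0, R4, (0, 3))
(3, 0, R7, (1,))
(3, 0, R7, (2,))
(3, 1, R3, (2, 3))
(3, 2, R3, (2, 3))
(3, 3, R3, (2, 3))
(4, 0, R2, (0, 2))
(4, 0, R2, (0, 3))
(4, 0, R2, (2, 3))
(5, 0, R1, (2, 3))
(5, 0, R2, (0, 2))
(5, 0, R2, (0, 3))
(5, 0, R7, (1,))
(5, 0, R7, (2,))
(5, 0, R7, (3,))
(5, 0, R8, (0, 2))
(5, 0, R8, (0, 3))
(6, 0, R1, (2, 3))
(6, 3, R6, (0, 2))
(6, 3, R6, (0, 3))

bar 0: v0=C3 v1=C4 v2=E4 v3=E4 downbeat M3
bar 1: v0=B2 v1=D3 v2=F3 v3=F3 downbeat TT
bar 2: v0=D3 v1=C5 v2=F4 v3=A3 downbeat P5
bar 3: v0=B2 v1=A3 v2=B3 v3=F3 downbeat TT
bar 4: v0=A2 v1=C3 v2=E3 v3=E3 downbeat P5
bar 5: v0=D3 v1=B3 v2=D4 v3=D4 downbeat P8
bar 6: v0=C3 v1=C4 v2=E4 v3=E4 downbeat M3
  -> R5 @ bar 0 tick 0 v(0, 2): opens on M3
  -> R5 @ bar 0 tick 0 v(0, 3): opens on M3
  -> R1 @ bar 1 tick 0 v(2, 3): E4/E4 P1 -> F3/F3 P1 similar
  -> R4 @ bar 1 tick 0 v(0, 2): B2/F3 TT untreated
  -> R4 @ bar 1 tick 0 v(0, 3): B2/F3 TT untreated
  -> R7 @ bar 1 tick 0 v(1,): C4->D3 leap 10st
  -> R7 @ bar 1 tick 0 v(2,): E4->F3 leap 11st
  -> R7 @ bar 1 tick 0 v(3,): E4->F3 leap 11st
  -> R2 @ bar 2 tick 0 v(0, 3): B2/F3 TT -> D3/A3 P5 similar
  -> R2 @ bar 2 tick 0 v(1, 2): D3/F3 m3 -> C5/F4 P5 similar
  -> R3 @ bar 2 tick 0 v(1, 2): C5 above F4
  -> R3 @ bar 2 tick 0 v(2, 3): F4 above A3
  -> R4 @ bar 2 tick 0 v(0, 1): D3/C5 m7 untreated
  -> R7 @ bar 2 tick 0 v(1,): D3->C5 leap 22st
  -> R3 @ bar 2 tick 1 v(1, 2): C5 above F4
  -> R3 @ bar 2 tick 1 v(2, 3): F4 above A3
  -> R3 @ bar 2 tick 2 v(1, 2): C5 above F4
  -> R3 @ bar 2 tick 2 v(2, 3): F4 above A3
  -> R3 @ bar 2 tick 3 v(1, 2): C5 above F4
  -> R3 @ bar 2 tick 3 v(2, 3): F4 above A3
  -> R2 @ bar 3 tick 0 v(0, 2): D3/F4 m3 -> B2/B3 P8 similar
  -> R3 @ bar 3 tick 0 v(2, 3): B3 above F3
  -> R4 @ bar 3 tick 0 v(0, 1): B2/A3 m7 untreated
  -> R4 @ bar 3 tick 0 v(0, 3): B2/F3 TT untreated
  -> R7 @ bar 3 tick 0 v(1,): C5->A3 leap 15st
  -> R7 @ bar 3 tick 0 v(2,): F4->B3 leap 6st
  -> R3 @ bar 3 tick 1 v(2, 3): B3 above F3
  -> R3 @ bar 3 tick 2 v(2, 3): B3 above F3
  -> R3 @ bar 3 tick 3 v(2, 3): B3 above F3
  -> R2 @ bar 4 tick 0 v(0, 2): B2/B3 P8 -> A2/E3 P5 similar
  -> R2 @ bar 4 tick 0 v(0, 3): B2/F3 TT -> A2/E3 P5 similar
  -> R2 @ bar 4 tick 0 v(2, 3): B3/F3 TT -> E3/E3 P1 similar
  -> R1 @ bar 5 tick 0 v(2, 3): E3/E3 P1 -> D4/D4 P1 similar
  -> R2 @ bar 5 tick 0 v(0, 2): A2/E3 P5 -> D3/D4 P8 similar
  -> R2 @ bar 5 tick 0 v(0, 3): A2/E3 P5 -> D3/D4 P8 similar
  -> R7 @ bar 5 tick 0 v(1,): C3->B3 leap 11st
  -> R7 @ bar 5 tick 0 v(2,): E3->D4 leap 10st
  -> R7 @ bar 5 tick 0 v(3,): E3->D4 leap 10st
  -> R8 @ bar 5 tick 0 v(0, 2): penult P8 not 3rd/6th
  -> R8 @ bar 5 tick 0 v(0, 3): penult P8 not 3rd/6th
  -> R1 @ bar 6 tick 0 v(2, 3): D4/D4 P1 -> E4/E4 P1 similar
  -> R6 @ bar 6 tick 3 v(0, 2): closes on M3
  -> R6 @ bar 6 tick 3 v(0, 3): closes on M3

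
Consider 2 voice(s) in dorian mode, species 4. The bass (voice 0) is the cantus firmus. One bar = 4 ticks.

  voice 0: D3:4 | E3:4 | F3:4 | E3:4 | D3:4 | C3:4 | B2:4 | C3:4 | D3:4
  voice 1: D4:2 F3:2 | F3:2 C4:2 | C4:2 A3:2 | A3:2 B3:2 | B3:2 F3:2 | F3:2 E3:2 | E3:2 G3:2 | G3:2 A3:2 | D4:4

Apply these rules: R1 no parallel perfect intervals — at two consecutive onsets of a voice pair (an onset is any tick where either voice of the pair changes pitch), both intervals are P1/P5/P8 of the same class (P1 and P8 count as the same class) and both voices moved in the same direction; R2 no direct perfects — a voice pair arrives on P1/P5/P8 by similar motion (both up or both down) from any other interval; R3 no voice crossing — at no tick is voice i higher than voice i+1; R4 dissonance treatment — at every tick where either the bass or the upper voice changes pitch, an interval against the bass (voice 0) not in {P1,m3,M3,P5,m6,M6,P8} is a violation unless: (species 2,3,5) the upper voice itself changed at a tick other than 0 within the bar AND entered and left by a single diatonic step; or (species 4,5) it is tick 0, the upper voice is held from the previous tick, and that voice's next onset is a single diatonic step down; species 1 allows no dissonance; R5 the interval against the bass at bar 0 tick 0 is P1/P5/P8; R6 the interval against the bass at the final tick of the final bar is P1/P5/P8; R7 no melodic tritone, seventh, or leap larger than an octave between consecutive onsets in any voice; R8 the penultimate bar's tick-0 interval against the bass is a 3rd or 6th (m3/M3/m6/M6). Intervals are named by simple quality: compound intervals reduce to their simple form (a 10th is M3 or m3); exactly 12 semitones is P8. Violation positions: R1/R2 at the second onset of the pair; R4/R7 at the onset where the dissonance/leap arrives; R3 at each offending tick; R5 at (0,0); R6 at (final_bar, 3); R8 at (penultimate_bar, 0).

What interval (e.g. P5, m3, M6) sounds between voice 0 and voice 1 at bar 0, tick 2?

voice 0=D3 voice 1=F3 -> m3

m3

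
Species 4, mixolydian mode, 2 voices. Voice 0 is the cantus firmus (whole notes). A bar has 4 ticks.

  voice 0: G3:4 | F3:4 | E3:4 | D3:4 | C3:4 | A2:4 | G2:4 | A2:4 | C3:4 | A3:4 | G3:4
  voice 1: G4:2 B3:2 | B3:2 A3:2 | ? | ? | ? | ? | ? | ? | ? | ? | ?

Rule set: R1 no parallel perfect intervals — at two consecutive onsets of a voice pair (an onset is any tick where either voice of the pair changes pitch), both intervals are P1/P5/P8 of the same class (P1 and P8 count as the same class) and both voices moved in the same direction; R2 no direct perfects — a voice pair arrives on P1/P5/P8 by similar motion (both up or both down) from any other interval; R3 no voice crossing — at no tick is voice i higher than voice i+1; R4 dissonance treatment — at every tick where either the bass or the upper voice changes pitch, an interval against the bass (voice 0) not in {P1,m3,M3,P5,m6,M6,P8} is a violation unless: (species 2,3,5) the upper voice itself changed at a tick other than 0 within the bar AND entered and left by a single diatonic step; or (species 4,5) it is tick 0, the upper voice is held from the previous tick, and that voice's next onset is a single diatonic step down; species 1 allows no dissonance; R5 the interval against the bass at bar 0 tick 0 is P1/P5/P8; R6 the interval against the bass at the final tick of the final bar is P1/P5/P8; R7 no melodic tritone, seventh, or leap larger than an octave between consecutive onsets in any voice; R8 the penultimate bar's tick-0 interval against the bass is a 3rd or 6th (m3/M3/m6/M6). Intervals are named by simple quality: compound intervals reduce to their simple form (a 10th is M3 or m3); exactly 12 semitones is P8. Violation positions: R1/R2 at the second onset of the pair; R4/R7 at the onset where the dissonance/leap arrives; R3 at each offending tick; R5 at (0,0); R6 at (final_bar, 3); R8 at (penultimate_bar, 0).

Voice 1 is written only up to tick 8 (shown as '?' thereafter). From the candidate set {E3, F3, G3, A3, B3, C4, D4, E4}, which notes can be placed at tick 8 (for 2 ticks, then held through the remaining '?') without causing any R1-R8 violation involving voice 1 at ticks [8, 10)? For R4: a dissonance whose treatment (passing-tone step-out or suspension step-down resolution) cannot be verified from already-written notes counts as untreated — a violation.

E3: violates R2
F3: violates R4
G3: legal
A3: violates R4
B3: legal
C4: legal
D4: violates R4
E4: legal

{B3, C4, E4, G3}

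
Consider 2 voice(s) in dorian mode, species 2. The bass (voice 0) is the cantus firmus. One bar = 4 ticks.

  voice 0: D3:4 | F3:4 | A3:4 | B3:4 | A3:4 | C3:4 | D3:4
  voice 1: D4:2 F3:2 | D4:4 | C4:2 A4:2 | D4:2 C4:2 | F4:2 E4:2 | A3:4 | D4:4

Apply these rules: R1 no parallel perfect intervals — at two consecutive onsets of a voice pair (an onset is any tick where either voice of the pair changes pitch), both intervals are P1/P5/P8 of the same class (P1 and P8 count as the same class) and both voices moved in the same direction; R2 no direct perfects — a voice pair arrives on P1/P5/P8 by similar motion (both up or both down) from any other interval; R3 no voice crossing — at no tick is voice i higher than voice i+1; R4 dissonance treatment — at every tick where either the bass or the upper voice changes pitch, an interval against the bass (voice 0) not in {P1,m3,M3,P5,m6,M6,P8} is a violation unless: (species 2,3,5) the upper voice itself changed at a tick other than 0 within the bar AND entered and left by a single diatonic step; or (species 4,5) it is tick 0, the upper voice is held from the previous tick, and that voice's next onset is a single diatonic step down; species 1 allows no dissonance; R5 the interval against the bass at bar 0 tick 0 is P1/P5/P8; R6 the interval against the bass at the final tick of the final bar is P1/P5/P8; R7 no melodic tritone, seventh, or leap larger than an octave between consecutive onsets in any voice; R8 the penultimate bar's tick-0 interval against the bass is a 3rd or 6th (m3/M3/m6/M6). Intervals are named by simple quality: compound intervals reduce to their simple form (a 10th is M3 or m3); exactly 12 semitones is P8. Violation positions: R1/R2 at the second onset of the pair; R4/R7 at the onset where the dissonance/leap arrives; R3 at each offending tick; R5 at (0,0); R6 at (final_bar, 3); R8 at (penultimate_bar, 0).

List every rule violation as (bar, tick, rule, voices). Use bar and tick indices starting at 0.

(3, 2, R4, (0, 1))
(6, 0, R2, (0, 1))

bar 0: v0=D3 v1=D4 downbeat P8
bar 1: v0=F3 v1=D4 downbeat M6
bar 2: v0=A3 v1=C4 downbeat m3
bar 3: v0=B3 v1=D4 downbeat m3
bar 4: v0=A3 v1=F4 downbeat m6
bar 5: v0=C3 v1=A3 downbeat M6
bar 6: v0=D3 v1=D4 downbeat P8
  -> R4 @ bar 3 tick 2 v(0, 1): B3/C4 m2 untreated
  -> R2 @ bar 6 tick 0 v(0, 1): C3/A3 M6 -> D3/D4 P8 similar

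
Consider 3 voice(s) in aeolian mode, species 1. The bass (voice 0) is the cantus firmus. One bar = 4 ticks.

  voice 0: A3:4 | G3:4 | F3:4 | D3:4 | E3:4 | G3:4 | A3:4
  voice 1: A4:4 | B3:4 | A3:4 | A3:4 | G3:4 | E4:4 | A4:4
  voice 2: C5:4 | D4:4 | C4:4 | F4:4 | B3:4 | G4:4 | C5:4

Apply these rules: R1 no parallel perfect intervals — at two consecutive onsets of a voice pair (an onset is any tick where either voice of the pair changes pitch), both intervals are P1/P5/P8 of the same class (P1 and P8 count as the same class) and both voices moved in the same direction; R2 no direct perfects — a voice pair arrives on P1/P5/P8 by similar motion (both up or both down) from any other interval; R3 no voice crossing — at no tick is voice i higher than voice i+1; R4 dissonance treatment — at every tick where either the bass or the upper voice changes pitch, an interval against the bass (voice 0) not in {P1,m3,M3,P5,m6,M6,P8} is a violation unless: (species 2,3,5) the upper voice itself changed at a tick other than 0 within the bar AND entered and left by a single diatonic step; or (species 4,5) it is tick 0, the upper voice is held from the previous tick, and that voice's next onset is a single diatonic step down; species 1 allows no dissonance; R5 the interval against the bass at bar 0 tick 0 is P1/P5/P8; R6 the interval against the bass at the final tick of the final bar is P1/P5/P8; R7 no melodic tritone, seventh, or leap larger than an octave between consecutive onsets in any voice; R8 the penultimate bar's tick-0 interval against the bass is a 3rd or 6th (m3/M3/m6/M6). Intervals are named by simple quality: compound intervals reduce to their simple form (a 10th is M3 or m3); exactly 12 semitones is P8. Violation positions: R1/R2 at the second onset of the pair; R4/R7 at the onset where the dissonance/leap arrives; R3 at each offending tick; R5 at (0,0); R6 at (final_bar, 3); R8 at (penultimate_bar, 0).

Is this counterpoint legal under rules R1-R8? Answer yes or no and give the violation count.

No (10 violations)

bar 0: v0=A3 v1=A4 v2=C5 (m3)
bar 1: v0=G3 v1=B3 v2=D4 (P5)
bar 2: v0=F3 v1=A3 v2=C4 (P5)
bar 3: v0=D3 v1=A3 v2=F4 (m3)
bar 4: v0=E3 v1=G3 v2=B3 (P5)
bar 5: v0=G3 v1=E4 v2=G4 (P8)
bar 6: v0=A3 v1=A4 v2=C5 (m3)
  R5 @ bar0.0: opens on m3
  R2 @ bar1.0: A3/C5 m3 -> G3/D4 P5 similar
  R7 @ bar1.0: A4->B3 leap 10st
  R7 @ bar1.0: C5->D4 leap 10st
  R1 @ bar2.0: G3/D4 P5 -> F3/C4 P5 similar
  R7 @ bar4.0: F4->B3 leap 6st
  R2 @ bar5.0: E3/B3 P5 -> G3/G4 P8 similar
  R8 @ bar5.0: penult P8 not 3rd/6th
  R2 @ bar6.0: G3/E4 M6 -> A3/A4 P8 similar
  R6 @ bar6.3: closes on m3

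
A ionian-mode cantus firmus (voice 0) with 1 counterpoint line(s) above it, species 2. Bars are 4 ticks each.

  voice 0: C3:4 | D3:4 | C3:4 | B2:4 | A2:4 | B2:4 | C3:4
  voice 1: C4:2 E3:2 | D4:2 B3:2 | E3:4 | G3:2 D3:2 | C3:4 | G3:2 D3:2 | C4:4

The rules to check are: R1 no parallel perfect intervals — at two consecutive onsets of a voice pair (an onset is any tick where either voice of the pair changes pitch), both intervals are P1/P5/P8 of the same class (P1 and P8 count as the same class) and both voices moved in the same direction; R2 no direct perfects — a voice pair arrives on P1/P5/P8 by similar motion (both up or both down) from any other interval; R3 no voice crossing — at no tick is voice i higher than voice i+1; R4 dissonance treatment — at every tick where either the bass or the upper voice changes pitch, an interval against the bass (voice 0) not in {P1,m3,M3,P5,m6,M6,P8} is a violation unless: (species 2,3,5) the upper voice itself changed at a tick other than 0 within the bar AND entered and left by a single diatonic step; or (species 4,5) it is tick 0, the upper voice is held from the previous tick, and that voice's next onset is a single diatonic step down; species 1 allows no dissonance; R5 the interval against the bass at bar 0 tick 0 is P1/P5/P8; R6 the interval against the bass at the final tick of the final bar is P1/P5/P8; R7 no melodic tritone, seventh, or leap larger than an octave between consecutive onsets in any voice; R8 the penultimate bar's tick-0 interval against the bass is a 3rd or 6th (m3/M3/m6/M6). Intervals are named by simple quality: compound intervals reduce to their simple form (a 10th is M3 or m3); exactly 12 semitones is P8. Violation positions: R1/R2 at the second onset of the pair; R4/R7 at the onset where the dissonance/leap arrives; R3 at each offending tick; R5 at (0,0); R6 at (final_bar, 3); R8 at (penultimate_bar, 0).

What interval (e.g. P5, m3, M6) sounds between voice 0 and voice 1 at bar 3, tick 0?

m6

voice 0=B2 voice 1=G3 -> m6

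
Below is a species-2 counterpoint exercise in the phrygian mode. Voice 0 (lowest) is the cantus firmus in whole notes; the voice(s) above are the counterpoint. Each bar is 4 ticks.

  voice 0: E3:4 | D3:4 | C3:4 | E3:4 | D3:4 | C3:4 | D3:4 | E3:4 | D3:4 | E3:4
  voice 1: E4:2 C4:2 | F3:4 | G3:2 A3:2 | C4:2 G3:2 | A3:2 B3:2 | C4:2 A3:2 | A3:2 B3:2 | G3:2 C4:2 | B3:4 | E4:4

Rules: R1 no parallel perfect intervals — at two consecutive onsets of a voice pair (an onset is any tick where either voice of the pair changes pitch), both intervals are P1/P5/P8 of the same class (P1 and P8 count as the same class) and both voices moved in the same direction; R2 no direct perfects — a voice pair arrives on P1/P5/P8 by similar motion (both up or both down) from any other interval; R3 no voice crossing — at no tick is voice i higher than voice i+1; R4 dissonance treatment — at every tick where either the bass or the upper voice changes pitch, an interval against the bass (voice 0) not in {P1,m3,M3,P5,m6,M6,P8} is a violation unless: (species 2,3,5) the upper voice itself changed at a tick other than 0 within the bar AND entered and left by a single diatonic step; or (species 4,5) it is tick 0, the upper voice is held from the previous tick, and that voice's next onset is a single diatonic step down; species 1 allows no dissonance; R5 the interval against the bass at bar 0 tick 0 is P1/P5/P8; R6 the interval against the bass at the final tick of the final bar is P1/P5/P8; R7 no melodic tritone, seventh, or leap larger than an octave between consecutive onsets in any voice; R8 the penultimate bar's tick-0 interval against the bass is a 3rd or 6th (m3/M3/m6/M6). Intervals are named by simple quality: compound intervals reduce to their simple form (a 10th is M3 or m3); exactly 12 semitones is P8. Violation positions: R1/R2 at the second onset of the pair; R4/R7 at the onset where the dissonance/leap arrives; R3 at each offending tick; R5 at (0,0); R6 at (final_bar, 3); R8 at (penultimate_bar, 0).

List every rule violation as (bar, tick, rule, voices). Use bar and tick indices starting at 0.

(9, 0, R2, (0, 1))

bar 0: v0=E3 v1=E4 downbeat P8
bar 1: v0=D3 v1=F3 downbeat m3
bar 2: v0=C3 v1=G3 downbeat P5
bar 3: v0=E3 v1=C4 downbeat m6
bar 4: v0=D3 v1=A3 downbeat P5
bar 5: v0=C3 v1=C4 downbeat P8
bar 6: v0=D3 v1=A3 downbeat P5
bar 7: v0=E3 v1=G3 downbeat m3
bar 8: v0=D3 v1=B3 downbeat M6
bar 9: v0=E3 v1=E4 downbeat P8
  -> R2 @ bar 9 tick 0 v(0, 1): D3/B3 M6 -> E3/E4 P8 similar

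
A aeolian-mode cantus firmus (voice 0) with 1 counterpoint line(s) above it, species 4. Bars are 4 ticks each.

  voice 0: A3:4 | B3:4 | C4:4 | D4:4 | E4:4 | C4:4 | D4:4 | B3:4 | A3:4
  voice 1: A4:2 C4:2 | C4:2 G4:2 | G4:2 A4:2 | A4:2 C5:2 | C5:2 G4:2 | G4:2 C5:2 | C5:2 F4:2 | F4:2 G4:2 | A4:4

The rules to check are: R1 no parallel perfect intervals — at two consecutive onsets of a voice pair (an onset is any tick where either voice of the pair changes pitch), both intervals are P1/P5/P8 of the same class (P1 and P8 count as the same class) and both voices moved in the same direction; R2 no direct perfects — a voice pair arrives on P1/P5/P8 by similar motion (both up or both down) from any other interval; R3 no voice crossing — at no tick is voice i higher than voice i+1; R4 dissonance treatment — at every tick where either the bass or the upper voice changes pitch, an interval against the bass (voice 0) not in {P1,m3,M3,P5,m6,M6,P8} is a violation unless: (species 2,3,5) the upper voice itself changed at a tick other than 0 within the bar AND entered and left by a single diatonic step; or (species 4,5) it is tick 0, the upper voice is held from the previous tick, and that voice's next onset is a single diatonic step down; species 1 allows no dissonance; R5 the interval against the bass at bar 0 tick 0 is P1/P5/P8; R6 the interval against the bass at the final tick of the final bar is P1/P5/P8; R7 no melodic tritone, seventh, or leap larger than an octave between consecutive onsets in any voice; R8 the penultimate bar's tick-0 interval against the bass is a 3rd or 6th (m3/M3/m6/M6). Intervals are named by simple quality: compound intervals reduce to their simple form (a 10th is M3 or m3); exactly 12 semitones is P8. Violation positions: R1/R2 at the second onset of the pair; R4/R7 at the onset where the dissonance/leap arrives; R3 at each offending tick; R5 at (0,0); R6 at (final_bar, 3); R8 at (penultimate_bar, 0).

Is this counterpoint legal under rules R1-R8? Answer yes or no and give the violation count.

No (5 violations)

bar 0: v0=A3 v1=A4 (P8)
bar 1: v0=B3 v1=C4 (m2)
bar 2: v0=C4 v1=G4 (P5)
bar 3: v0=D4 v1=A4 (P5)
bar 4: v0=E4 v1=C5 (m6)
bar 5: v0=C4 v1=G4 (P5)
bar 6: v0=D4 v1=C5 (m7)
bar 7: v0=B3 v1=F4 (TT)
bar 8: v0=A3 v1=A4 (P8)
  R4 @ bar1.0: B3/C4 m2 untreated
  R4 @ bar3.2: D4/C5 m7 untreated
  R4 @ bar6.0: D4/C5 m7 untreated
  R4 @ bar7.0: B3/F4 TT untreated
  R8 @ bar7.0: penult TT not 3rd/6th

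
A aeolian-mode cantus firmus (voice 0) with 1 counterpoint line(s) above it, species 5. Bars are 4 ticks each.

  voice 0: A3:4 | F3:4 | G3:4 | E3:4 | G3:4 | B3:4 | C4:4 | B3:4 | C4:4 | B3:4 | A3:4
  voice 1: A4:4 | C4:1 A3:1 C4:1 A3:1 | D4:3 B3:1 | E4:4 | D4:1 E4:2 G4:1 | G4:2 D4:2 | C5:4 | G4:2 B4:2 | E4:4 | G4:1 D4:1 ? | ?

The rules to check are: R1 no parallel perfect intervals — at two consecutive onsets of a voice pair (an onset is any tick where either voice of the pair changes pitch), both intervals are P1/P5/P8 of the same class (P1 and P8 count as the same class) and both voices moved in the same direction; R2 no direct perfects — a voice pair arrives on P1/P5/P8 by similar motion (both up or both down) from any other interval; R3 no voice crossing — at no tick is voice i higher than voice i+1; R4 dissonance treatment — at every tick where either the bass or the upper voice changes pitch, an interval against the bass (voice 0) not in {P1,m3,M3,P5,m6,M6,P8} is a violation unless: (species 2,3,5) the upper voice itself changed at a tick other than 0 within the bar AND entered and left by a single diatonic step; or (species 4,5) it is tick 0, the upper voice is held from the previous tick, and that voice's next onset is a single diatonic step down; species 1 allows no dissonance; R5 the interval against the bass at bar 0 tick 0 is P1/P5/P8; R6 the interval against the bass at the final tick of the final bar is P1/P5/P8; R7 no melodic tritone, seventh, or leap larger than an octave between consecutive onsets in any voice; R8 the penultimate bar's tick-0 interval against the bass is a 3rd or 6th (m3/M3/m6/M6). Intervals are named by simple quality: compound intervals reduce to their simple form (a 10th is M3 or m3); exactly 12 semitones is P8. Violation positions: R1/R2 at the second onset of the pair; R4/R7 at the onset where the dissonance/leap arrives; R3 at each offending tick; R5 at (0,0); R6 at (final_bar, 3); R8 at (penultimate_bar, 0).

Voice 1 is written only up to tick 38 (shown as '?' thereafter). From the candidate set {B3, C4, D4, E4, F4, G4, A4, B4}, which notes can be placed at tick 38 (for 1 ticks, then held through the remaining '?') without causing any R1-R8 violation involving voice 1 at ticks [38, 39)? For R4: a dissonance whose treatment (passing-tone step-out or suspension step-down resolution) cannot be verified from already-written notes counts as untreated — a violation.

{B3, B4, D4, G4}

B3: legal
C4: violates R4
D4: legal
E4: violates R4
F4: violates R4
G4: legal
A4: violates R4
B4: legal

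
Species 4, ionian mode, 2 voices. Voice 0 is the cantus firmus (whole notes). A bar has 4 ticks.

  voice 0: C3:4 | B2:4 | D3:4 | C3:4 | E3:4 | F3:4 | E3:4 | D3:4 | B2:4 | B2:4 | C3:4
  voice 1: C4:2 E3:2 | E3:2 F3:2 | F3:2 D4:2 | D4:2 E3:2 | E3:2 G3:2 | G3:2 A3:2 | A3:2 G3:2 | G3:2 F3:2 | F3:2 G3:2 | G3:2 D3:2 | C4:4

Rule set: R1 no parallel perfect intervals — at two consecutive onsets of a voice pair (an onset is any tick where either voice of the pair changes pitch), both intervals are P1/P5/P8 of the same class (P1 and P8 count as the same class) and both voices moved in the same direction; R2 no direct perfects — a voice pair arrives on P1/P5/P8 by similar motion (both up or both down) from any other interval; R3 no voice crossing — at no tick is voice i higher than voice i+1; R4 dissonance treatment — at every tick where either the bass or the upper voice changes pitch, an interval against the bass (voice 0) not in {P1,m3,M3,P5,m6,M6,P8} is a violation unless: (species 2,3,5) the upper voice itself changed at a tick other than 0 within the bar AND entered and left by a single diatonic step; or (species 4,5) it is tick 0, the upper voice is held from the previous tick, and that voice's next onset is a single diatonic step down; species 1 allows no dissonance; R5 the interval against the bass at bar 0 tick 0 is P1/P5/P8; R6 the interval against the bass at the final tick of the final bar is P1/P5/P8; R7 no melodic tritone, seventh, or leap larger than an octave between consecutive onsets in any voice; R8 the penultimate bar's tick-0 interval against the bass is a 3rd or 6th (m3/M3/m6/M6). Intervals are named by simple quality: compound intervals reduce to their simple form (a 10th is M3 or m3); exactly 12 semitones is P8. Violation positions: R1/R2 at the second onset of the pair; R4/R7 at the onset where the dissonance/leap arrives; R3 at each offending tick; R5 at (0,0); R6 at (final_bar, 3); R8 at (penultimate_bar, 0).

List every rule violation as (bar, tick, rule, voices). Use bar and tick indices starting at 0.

bar 0: v0=C3 v1=C4 downbeat P8
bar 1: v0=B2 v1=E3 downbeat P4
bar 2: v0=D3 v1=F3 downbeat m3
bar 3: v0=C3 v1=D4 downbeat M2
bar 4: v0=E3 v1=E3 downbeat P1
bar 5: v0=F3 v1=G3 downbeat M2
bar 6: v0=E3 v1=A3 downbeat P4
bar 7: v0=D3 v1=G3 downbeat P4
bar 8: v0=B2 v1=F3 downbeat TT
bar 9: v0=B2 v1=G3 downbeat m6
bar 10: v0=C3 v1=C4 downbeat P8
  -> R4 @ bar 1 tick 0 v(0, 1): B2/E3 P4 untreated
  -> R4 @ bar 1 tick 2 v(0, 1): B2/F3 TT untreated
  -> R4 @ bar 3 tick 0 v(0, 1): C3/D4 M2 untreated
  -> R7 @ bar 3 tick 2 v(1,): D4->E3 leap 10st
  -> R4 @ bar 5 tick 0 v(0, 1): F3/G3 M2 untreated
  -> R4 @ bar 8 tick 0 v(0, 1): B2/F3 TT untreated
  -> R2 @ bar 10 tick 0 v(0, 1): B2/D3 m3 -> C3/C4 P8 similar
  -> R7 @ bar 10 tick 0 v(1,): D3->C4 leap 10st

(1, 0, R4, (0, 1))
(1, 2, R4, (0, 1))
(3, 0, R4, (0, 1))
(3, 2, R7, (1,))
(5, 0, R4, (0, 1))
(8, 0, R4, (0, 1))
(10, 0, R2, (0, 1))
(10, 0, R7, (1,))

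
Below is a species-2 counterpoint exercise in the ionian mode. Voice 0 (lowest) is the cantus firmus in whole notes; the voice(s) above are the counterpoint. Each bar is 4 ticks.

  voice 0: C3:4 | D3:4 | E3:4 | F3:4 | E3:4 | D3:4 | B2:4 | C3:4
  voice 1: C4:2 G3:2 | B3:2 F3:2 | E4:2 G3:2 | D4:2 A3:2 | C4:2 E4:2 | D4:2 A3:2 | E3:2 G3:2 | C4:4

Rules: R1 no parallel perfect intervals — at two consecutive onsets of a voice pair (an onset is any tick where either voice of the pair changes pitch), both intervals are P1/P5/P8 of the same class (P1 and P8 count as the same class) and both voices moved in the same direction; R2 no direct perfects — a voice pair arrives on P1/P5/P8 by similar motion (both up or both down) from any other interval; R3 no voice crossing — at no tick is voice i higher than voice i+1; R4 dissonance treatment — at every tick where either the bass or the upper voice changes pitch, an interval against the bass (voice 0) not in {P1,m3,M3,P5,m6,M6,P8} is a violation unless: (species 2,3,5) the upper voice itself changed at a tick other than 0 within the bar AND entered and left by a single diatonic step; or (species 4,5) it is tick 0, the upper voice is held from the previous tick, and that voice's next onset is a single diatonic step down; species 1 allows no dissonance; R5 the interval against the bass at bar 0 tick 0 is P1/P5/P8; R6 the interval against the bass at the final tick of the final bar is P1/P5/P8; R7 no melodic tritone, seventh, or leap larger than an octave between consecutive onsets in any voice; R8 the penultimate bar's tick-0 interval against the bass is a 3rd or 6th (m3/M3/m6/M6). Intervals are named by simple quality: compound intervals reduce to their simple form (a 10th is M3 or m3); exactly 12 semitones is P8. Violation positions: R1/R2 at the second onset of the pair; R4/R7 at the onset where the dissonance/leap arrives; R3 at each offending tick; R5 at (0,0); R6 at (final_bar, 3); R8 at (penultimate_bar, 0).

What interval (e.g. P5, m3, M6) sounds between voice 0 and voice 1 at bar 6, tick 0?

P4

voice 0=B2 voice 1=E3 -> P4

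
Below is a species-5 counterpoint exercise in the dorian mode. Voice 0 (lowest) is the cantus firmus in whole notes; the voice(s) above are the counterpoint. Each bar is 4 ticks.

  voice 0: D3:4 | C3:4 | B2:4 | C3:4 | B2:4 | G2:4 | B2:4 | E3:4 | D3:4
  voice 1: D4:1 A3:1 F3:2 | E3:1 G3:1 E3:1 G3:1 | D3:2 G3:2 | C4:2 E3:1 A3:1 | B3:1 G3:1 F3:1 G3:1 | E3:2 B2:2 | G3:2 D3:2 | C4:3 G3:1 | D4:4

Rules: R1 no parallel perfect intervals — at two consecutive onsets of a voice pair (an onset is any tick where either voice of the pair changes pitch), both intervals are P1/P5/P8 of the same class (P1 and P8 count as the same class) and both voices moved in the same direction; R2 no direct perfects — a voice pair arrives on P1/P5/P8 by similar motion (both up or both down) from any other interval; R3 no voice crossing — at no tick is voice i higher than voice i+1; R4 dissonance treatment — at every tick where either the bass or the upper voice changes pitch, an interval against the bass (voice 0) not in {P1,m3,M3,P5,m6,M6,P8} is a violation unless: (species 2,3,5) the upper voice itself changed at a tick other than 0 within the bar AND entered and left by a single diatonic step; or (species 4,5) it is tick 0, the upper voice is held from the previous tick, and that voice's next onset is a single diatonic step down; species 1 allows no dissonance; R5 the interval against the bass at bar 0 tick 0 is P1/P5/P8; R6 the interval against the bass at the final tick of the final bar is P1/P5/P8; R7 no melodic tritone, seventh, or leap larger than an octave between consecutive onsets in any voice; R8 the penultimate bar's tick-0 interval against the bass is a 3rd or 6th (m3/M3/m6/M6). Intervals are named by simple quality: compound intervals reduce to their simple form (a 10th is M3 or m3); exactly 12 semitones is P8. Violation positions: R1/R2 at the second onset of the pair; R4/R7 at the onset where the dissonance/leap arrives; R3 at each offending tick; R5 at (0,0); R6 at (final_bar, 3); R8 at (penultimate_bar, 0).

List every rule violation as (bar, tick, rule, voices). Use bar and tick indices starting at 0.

(3, 0, R2, (0, 1))
(7, 0, R7, (1,))

bar 0: v0=D3 v1=D4 downbeat P8
bar 1: v0=C3 v1=E3 downbeat M3
bar 2: v0=B2 v1=D3 downbeat m3
bar 3: v0=C3 v1=C4 downbeat P8
bar 4: v0=B2 v1=B3 downbeat P8
bar 5: v0=G2 v1=E3 downbeat M6
bar 6: v0=B2 v1=G3 downbeat m6
bar 7: v0=E3 v1=C4 downbeat m6
bar 8: v0=D3 v1=D4 downbeat P8
  -> R2 @ bar 3 tick 0 v(0, 1): B2/G3 m6 -> C3/C4 P8 similar
  -> R7 @ bar 7 tick 0 v(1,): D3->C4 leap 10st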